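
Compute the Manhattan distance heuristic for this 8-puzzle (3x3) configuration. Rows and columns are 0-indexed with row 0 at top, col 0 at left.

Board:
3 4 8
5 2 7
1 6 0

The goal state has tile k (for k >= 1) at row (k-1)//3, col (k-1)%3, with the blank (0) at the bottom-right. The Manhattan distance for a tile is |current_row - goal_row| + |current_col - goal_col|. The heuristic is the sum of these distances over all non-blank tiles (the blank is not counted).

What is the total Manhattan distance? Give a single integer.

Answer: 16

Derivation:
Tile 3: at (0,0), goal (0,2), distance |0-0|+|0-2| = 2
Tile 4: at (0,1), goal (1,0), distance |0-1|+|1-0| = 2
Tile 8: at (0,2), goal (2,1), distance |0-2|+|2-1| = 3
Tile 5: at (1,0), goal (1,1), distance |1-1|+|0-1| = 1
Tile 2: at (1,1), goal (0,1), distance |1-0|+|1-1| = 1
Tile 7: at (1,2), goal (2,0), distance |1-2|+|2-0| = 3
Tile 1: at (2,0), goal (0,0), distance |2-0|+|0-0| = 2
Tile 6: at (2,1), goal (1,2), distance |2-1|+|1-2| = 2
Sum: 2 + 2 + 3 + 1 + 1 + 3 + 2 + 2 = 16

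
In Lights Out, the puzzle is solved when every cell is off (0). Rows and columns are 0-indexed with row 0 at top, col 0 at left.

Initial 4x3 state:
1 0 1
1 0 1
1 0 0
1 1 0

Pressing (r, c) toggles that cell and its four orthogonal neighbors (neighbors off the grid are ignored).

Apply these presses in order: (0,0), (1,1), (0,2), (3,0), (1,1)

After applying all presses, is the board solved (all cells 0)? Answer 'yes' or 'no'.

Answer: yes

Derivation:
After press 1 at (0,0):
0 1 1
0 0 1
1 0 0
1 1 0

After press 2 at (1,1):
0 0 1
1 1 0
1 1 0
1 1 0

After press 3 at (0,2):
0 1 0
1 1 1
1 1 0
1 1 0

After press 4 at (3,0):
0 1 0
1 1 1
0 1 0
0 0 0

After press 5 at (1,1):
0 0 0
0 0 0
0 0 0
0 0 0

Lights still on: 0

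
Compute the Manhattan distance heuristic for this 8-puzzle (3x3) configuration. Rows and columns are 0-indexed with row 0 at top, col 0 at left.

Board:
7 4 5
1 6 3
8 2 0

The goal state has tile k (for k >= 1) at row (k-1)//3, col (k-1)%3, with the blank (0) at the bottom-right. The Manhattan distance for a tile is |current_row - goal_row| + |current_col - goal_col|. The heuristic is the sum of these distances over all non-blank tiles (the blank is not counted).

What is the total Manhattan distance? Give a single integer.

Answer: 12

Derivation:
Tile 7: at (0,0), goal (2,0), distance |0-2|+|0-0| = 2
Tile 4: at (0,1), goal (1,0), distance |0-1|+|1-0| = 2
Tile 5: at (0,2), goal (1,1), distance |0-1|+|2-1| = 2
Tile 1: at (1,0), goal (0,0), distance |1-0|+|0-0| = 1
Tile 6: at (1,1), goal (1,2), distance |1-1|+|1-2| = 1
Tile 3: at (1,2), goal (0,2), distance |1-0|+|2-2| = 1
Tile 8: at (2,0), goal (2,1), distance |2-2|+|0-1| = 1
Tile 2: at (2,1), goal (0,1), distance |2-0|+|1-1| = 2
Sum: 2 + 2 + 2 + 1 + 1 + 1 + 1 + 2 = 12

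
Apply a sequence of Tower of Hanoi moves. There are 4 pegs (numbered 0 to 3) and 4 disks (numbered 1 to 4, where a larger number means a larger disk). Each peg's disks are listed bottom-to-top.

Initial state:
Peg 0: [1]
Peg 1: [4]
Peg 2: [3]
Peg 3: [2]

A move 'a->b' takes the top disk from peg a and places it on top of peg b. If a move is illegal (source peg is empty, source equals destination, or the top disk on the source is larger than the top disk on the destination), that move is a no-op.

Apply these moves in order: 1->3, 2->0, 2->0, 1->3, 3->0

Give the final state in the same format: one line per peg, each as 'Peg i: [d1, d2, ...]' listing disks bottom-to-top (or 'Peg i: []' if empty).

After move 1 (1->3):
Peg 0: [1]
Peg 1: [4]
Peg 2: [3]
Peg 3: [2]

After move 2 (2->0):
Peg 0: [1]
Peg 1: [4]
Peg 2: [3]
Peg 3: [2]

After move 3 (2->0):
Peg 0: [1]
Peg 1: [4]
Peg 2: [3]
Peg 3: [2]

After move 4 (1->3):
Peg 0: [1]
Peg 1: [4]
Peg 2: [3]
Peg 3: [2]

After move 5 (3->0):
Peg 0: [1]
Peg 1: [4]
Peg 2: [3]
Peg 3: [2]

Answer: Peg 0: [1]
Peg 1: [4]
Peg 2: [3]
Peg 3: [2]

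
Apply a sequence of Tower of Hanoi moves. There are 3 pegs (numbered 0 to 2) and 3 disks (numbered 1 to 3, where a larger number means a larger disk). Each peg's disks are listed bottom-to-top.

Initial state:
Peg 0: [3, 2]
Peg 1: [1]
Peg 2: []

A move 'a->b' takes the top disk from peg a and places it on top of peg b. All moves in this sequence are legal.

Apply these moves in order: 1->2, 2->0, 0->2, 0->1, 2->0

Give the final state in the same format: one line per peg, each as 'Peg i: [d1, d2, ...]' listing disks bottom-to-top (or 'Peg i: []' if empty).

After move 1 (1->2):
Peg 0: [3, 2]
Peg 1: []
Peg 2: [1]

After move 2 (2->0):
Peg 0: [3, 2, 1]
Peg 1: []
Peg 2: []

After move 3 (0->2):
Peg 0: [3, 2]
Peg 1: []
Peg 2: [1]

After move 4 (0->1):
Peg 0: [3]
Peg 1: [2]
Peg 2: [1]

After move 5 (2->0):
Peg 0: [3, 1]
Peg 1: [2]
Peg 2: []

Answer: Peg 0: [3, 1]
Peg 1: [2]
Peg 2: []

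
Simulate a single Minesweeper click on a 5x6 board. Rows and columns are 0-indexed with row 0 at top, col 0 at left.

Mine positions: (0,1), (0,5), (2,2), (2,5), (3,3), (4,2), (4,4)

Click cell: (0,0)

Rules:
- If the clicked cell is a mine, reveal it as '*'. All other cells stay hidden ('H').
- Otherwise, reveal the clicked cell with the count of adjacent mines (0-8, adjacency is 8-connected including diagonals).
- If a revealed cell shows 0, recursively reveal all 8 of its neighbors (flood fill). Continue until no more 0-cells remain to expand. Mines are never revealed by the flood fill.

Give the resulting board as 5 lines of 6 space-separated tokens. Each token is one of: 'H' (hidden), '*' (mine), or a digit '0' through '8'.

1 H H H H H
H H H H H H
H H H H H H
H H H H H H
H H H H H H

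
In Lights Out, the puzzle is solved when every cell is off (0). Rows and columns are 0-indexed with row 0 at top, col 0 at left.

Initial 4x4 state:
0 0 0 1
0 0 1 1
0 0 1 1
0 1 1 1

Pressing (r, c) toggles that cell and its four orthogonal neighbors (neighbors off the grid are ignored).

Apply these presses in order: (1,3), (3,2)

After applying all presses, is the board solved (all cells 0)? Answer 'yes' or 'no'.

After press 1 at (1,3):
0 0 0 0
0 0 0 0
0 0 1 0
0 1 1 1

After press 2 at (3,2):
0 0 0 0
0 0 0 0
0 0 0 0
0 0 0 0

Lights still on: 0

Answer: yes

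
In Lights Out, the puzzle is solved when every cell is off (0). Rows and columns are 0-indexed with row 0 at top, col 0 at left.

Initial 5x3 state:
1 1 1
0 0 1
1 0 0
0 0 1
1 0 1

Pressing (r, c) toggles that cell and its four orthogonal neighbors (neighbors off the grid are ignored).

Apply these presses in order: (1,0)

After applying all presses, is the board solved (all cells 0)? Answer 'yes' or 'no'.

Answer: no

Derivation:
After press 1 at (1,0):
0 1 1
1 1 1
0 0 0
0 0 1
1 0 1

Lights still on: 8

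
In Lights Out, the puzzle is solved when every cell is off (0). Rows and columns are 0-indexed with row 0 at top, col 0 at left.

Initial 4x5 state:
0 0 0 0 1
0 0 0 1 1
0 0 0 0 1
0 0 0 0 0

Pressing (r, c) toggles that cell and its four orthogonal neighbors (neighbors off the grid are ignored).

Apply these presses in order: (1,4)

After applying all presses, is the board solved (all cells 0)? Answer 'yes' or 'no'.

After press 1 at (1,4):
0 0 0 0 0
0 0 0 0 0
0 0 0 0 0
0 0 0 0 0

Lights still on: 0

Answer: yes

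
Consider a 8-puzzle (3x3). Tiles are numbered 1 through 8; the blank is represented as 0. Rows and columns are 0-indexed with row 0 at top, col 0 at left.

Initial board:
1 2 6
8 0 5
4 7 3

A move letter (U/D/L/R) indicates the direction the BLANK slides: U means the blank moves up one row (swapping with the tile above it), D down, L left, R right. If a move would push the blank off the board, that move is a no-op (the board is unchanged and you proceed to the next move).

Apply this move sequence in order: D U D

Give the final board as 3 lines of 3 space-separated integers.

After move 1 (D):
1 2 6
8 7 5
4 0 3

After move 2 (U):
1 2 6
8 0 5
4 7 3

After move 3 (D):
1 2 6
8 7 5
4 0 3

Answer: 1 2 6
8 7 5
4 0 3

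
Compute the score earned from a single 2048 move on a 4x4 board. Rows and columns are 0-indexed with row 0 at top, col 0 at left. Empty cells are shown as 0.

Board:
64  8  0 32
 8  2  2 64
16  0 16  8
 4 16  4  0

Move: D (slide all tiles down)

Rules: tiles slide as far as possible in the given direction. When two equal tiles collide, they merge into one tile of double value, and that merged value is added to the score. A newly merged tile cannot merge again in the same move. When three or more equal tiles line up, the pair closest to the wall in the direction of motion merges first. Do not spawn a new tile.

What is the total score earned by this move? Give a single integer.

Answer: 0

Derivation:
Slide down:
col 0: [64, 8, 16, 4] -> [64, 8, 16, 4]  score +0 (running 0)
col 1: [8, 2, 0, 16] -> [0, 8, 2, 16]  score +0 (running 0)
col 2: [0, 2, 16, 4] -> [0, 2, 16, 4]  score +0 (running 0)
col 3: [32, 64, 8, 0] -> [0, 32, 64, 8]  score +0 (running 0)
Board after move:
64  0  0  0
 8  8  2 32
16  2 16 64
 4 16  4  8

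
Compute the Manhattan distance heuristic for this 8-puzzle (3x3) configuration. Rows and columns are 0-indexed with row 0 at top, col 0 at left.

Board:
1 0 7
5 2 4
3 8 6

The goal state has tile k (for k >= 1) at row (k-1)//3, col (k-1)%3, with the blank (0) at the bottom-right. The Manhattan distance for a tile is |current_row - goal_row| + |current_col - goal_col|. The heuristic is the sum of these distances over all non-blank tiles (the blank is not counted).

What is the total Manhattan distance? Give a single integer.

Tile 1: at (0,0), goal (0,0), distance |0-0|+|0-0| = 0
Tile 7: at (0,2), goal (2,0), distance |0-2|+|2-0| = 4
Tile 5: at (1,0), goal (1,1), distance |1-1|+|0-1| = 1
Tile 2: at (1,1), goal (0,1), distance |1-0|+|1-1| = 1
Tile 4: at (1,2), goal (1,0), distance |1-1|+|2-0| = 2
Tile 3: at (2,0), goal (0,2), distance |2-0|+|0-2| = 4
Tile 8: at (2,1), goal (2,1), distance |2-2|+|1-1| = 0
Tile 6: at (2,2), goal (1,2), distance |2-1|+|2-2| = 1
Sum: 0 + 4 + 1 + 1 + 2 + 4 + 0 + 1 = 13

Answer: 13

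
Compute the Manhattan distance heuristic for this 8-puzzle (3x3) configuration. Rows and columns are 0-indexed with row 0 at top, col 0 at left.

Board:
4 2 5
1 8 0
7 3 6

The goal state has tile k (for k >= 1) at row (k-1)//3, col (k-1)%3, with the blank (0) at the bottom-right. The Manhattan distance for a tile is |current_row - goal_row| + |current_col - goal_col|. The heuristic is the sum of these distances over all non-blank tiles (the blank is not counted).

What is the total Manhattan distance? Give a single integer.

Answer: 9

Derivation:
Tile 4: at (0,0), goal (1,0), distance |0-1|+|0-0| = 1
Tile 2: at (0,1), goal (0,1), distance |0-0|+|1-1| = 0
Tile 5: at (0,2), goal (1,1), distance |0-1|+|2-1| = 2
Tile 1: at (1,0), goal (0,0), distance |1-0|+|0-0| = 1
Tile 8: at (1,1), goal (2,1), distance |1-2|+|1-1| = 1
Tile 7: at (2,0), goal (2,0), distance |2-2|+|0-0| = 0
Tile 3: at (2,1), goal (0,2), distance |2-0|+|1-2| = 3
Tile 6: at (2,2), goal (1,2), distance |2-1|+|2-2| = 1
Sum: 1 + 0 + 2 + 1 + 1 + 0 + 3 + 1 = 9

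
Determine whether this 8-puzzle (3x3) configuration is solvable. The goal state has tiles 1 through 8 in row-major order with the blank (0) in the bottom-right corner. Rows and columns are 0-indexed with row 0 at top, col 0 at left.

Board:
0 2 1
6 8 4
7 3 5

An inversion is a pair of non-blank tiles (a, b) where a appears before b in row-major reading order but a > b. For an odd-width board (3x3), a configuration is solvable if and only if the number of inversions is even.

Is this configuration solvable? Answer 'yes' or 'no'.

Answer: no

Derivation:
Inversions (pairs i<j in row-major order where tile[i] > tile[j] > 0): 11
11 is odd, so the puzzle is not solvable.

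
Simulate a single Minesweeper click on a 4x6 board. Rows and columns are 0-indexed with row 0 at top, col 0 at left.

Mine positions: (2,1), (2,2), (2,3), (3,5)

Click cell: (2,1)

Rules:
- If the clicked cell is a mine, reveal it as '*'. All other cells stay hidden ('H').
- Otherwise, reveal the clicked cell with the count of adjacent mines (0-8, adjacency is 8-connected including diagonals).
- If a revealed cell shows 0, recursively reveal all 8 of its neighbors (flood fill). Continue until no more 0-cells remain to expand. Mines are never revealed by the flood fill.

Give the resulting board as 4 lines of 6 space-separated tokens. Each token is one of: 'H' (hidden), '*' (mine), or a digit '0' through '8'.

H H H H H H
H H H H H H
H * H H H H
H H H H H H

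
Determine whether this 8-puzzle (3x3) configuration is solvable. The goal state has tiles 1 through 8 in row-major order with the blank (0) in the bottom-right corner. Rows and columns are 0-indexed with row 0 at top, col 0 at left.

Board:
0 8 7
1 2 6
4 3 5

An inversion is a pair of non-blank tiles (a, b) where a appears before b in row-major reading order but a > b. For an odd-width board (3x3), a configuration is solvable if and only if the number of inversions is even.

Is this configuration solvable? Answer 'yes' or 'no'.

Inversions (pairs i<j in row-major order where tile[i] > tile[j] > 0): 17
17 is odd, so the puzzle is not solvable.

Answer: no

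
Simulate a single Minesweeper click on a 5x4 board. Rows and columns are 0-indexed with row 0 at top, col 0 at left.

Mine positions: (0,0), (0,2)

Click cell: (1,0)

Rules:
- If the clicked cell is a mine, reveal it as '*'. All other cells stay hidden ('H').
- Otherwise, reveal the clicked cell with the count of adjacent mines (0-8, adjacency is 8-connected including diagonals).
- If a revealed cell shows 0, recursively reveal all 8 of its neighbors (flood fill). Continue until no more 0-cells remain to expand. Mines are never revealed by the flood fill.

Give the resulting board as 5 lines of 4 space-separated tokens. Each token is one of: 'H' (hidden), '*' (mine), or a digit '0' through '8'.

H H H H
1 H H H
H H H H
H H H H
H H H H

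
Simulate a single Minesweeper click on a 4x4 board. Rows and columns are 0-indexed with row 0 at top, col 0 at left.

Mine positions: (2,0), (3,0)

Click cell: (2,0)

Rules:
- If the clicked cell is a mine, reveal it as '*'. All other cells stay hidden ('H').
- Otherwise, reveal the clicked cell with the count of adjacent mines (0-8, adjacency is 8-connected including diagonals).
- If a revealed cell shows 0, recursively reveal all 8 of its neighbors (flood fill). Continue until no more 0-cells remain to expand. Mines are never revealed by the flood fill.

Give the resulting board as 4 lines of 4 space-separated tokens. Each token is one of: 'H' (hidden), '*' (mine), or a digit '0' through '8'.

H H H H
H H H H
* H H H
H H H H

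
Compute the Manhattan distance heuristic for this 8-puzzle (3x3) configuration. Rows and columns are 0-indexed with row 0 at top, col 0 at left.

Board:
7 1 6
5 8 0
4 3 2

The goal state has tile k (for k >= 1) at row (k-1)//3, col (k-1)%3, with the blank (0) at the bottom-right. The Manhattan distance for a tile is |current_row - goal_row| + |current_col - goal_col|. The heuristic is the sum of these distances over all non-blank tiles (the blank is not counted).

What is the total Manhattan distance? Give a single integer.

Answer: 13

Derivation:
Tile 7: at (0,0), goal (2,0), distance |0-2|+|0-0| = 2
Tile 1: at (0,1), goal (0,0), distance |0-0|+|1-0| = 1
Tile 6: at (0,2), goal (1,2), distance |0-1|+|2-2| = 1
Tile 5: at (1,0), goal (1,1), distance |1-1|+|0-1| = 1
Tile 8: at (1,1), goal (2,1), distance |1-2|+|1-1| = 1
Tile 4: at (2,0), goal (1,0), distance |2-1|+|0-0| = 1
Tile 3: at (2,1), goal (0,2), distance |2-0|+|1-2| = 3
Tile 2: at (2,2), goal (0,1), distance |2-0|+|2-1| = 3
Sum: 2 + 1 + 1 + 1 + 1 + 1 + 3 + 3 = 13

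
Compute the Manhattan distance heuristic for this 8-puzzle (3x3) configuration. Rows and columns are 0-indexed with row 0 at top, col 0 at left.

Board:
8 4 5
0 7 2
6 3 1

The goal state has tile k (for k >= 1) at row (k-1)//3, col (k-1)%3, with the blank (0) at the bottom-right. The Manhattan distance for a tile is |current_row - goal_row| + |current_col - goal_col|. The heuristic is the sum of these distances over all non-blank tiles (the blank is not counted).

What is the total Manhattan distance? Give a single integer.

Answer: 21

Derivation:
Tile 8: at (0,0), goal (2,1), distance |0-2|+|0-1| = 3
Tile 4: at (0,1), goal (1,0), distance |0-1|+|1-0| = 2
Tile 5: at (0,2), goal (1,1), distance |0-1|+|2-1| = 2
Tile 7: at (1,1), goal (2,0), distance |1-2|+|1-0| = 2
Tile 2: at (1,2), goal (0,1), distance |1-0|+|2-1| = 2
Tile 6: at (2,0), goal (1,2), distance |2-1|+|0-2| = 3
Tile 3: at (2,1), goal (0,2), distance |2-0|+|1-2| = 3
Tile 1: at (2,2), goal (0,0), distance |2-0|+|2-0| = 4
Sum: 3 + 2 + 2 + 2 + 2 + 3 + 3 + 4 = 21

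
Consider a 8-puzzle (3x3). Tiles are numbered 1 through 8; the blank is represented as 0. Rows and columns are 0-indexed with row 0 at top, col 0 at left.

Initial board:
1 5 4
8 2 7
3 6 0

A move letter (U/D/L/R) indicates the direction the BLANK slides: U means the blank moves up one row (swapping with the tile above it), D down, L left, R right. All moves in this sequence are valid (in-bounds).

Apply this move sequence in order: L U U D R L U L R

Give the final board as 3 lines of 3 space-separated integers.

After move 1 (L):
1 5 4
8 2 7
3 0 6

After move 2 (U):
1 5 4
8 0 7
3 2 6

After move 3 (U):
1 0 4
8 5 7
3 2 6

After move 4 (D):
1 5 4
8 0 7
3 2 6

After move 5 (R):
1 5 4
8 7 0
3 2 6

After move 6 (L):
1 5 4
8 0 7
3 2 6

After move 7 (U):
1 0 4
8 5 7
3 2 6

After move 8 (L):
0 1 4
8 5 7
3 2 6

After move 9 (R):
1 0 4
8 5 7
3 2 6

Answer: 1 0 4
8 5 7
3 2 6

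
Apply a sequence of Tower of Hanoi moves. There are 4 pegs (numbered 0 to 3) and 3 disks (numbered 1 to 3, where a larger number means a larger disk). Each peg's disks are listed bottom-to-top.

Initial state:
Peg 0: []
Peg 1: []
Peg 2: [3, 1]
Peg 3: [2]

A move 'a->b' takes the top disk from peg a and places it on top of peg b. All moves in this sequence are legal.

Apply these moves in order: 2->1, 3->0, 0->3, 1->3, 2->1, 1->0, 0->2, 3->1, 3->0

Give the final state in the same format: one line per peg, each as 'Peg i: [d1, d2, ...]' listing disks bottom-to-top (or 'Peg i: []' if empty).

Answer: Peg 0: [2]
Peg 1: [1]
Peg 2: [3]
Peg 3: []

Derivation:
After move 1 (2->1):
Peg 0: []
Peg 1: [1]
Peg 2: [3]
Peg 3: [2]

After move 2 (3->0):
Peg 0: [2]
Peg 1: [1]
Peg 2: [3]
Peg 3: []

After move 3 (0->3):
Peg 0: []
Peg 1: [1]
Peg 2: [3]
Peg 3: [2]

After move 4 (1->3):
Peg 0: []
Peg 1: []
Peg 2: [3]
Peg 3: [2, 1]

After move 5 (2->1):
Peg 0: []
Peg 1: [3]
Peg 2: []
Peg 3: [2, 1]

After move 6 (1->0):
Peg 0: [3]
Peg 1: []
Peg 2: []
Peg 3: [2, 1]

After move 7 (0->2):
Peg 0: []
Peg 1: []
Peg 2: [3]
Peg 3: [2, 1]

After move 8 (3->1):
Peg 0: []
Peg 1: [1]
Peg 2: [3]
Peg 3: [2]

After move 9 (3->0):
Peg 0: [2]
Peg 1: [1]
Peg 2: [3]
Peg 3: []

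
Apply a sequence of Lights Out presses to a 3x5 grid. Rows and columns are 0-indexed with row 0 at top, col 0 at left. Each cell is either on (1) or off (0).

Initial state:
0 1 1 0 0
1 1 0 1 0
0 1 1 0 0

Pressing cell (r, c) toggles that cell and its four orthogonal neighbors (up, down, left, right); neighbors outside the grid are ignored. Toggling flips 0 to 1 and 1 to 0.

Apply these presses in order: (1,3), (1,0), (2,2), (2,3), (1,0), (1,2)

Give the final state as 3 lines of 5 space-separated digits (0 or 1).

Answer: 0 1 0 1 0
1 0 1 0 1
0 0 0 1 1

Derivation:
After press 1 at (1,3):
0 1 1 1 0
1 1 1 0 1
0 1 1 1 0

After press 2 at (1,0):
1 1 1 1 0
0 0 1 0 1
1 1 1 1 0

After press 3 at (2,2):
1 1 1 1 0
0 0 0 0 1
1 0 0 0 0

After press 4 at (2,3):
1 1 1 1 0
0 0 0 1 1
1 0 1 1 1

After press 5 at (1,0):
0 1 1 1 0
1 1 0 1 1
0 0 1 1 1

After press 6 at (1,2):
0 1 0 1 0
1 0 1 0 1
0 0 0 1 1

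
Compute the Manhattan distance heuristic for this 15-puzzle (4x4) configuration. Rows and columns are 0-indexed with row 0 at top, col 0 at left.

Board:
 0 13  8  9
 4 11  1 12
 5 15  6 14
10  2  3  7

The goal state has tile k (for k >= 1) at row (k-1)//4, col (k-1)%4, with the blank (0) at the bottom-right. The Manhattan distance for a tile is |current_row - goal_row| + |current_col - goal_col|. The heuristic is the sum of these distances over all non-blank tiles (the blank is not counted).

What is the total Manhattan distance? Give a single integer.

Tile 13: at (0,1), goal (3,0), distance |0-3|+|1-0| = 4
Tile 8: at (0,2), goal (1,3), distance |0-1|+|2-3| = 2
Tile 9: at (0,3), goal (2,0), distance |0-2|+|3-0| = 5
Tile 4: at (1,0), goal (0,3), distance |1-0|+|0-3| = 4
Tile 11: at (1,1), goal (2,2), distance |1-2|+|1-2| = 2
Tile 1: at (1,2), goal (0,0), distance |1-0|+|2-0| = 3
Tile 12: at (1,3), goal (2,3), distance |1-2|+|3-3| = 1
Tile 5: at (2,0), goal (1,0), distance |2-1|+|0-0| = 1
Tile 15: at (2,1), goal (3,2), distance |2-3|+|1-2| = 2
Tile 6: at (2,2), goal (1,1), distance |2-1|+|2-1| = 2
Tile 14: at (2,3), goal (3,1), distance |2-3|+|3-1| = 3
Tile 10: at (3,0), goal (2,1), distance |3-2|+|0-1| = 2
Tile 2: at (3,1), goal (0,1), distance |3-0|+|1-1| = 3
Tile 3: at (3,2), goal (0,2), distance |3-0|+|2-2| = 3
Tile 7: at (3,3), goal (1,2), distance |3-1|+|3-2| = 3
Sum: 4 + 2 + 5 + 4 + 2 + 3 + 1 + 1 + 2 + 2 + 3 + 2 + 3 + 3 + 3 = 40

Answer: 40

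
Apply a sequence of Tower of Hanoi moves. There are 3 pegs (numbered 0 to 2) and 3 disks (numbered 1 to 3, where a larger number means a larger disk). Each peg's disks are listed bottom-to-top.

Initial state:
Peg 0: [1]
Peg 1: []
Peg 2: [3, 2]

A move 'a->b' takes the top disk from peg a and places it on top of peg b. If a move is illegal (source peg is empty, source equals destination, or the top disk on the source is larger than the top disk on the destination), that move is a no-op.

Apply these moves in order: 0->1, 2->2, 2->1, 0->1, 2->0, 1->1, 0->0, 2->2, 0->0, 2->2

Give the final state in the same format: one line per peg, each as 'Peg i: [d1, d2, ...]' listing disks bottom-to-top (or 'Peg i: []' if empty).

Answer: Peg 0: [2]
Peg 1: [1]
Peg 2: [3]

Derivation:
After move 1 (0->1):
Peg 0: []
Peg 1: [1]
Peg 2: [3, 2]

After move 2 (2->2):
Peg 0: []
Peg 1: [1]
Peg 2: [3, 2]

After move 3 (2->1):
Peg 0: []
Peg 1: [1]
Peg 2: [3, 2]

After move 4 (0->1):
Peg 0: []
Peg 1: [1]
Peg 2: [3, 2]

After move 5 (2->0):
Peg 0: [2]
Peg 1: [1]
Peg 2: [3]

After move 6 (1->1):
Peg 0: [2]
Peg 1: [1]
Peg 2: [3]

After move 7 (0->0):
Peg 0: [2]
Peg 1: [1]
Peg 2: [3]

After move 8 (2->2):
Peg 0: [2]
Peg 1: [1]
Peg 2: [3]

After move 9 (0->0):
Peg 0: [2]
Peg 1: [1]
Peg 2: [3]

After move 10 (2->2):
Peg 0: [2]
Peg 1: [1]
Peg 2: [3]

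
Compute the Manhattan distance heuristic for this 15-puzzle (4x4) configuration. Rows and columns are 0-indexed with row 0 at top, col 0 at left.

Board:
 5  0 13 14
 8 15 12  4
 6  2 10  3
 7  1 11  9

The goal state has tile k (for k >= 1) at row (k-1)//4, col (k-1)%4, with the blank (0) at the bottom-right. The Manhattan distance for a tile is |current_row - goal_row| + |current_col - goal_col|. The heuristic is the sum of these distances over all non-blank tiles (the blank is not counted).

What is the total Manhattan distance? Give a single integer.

Answer: 41

Derivation:
Tile 5: at (0,0), goal (1,0), distance |0-1|+|0-0| = 1
Tile 13: at (0,2), goal (3,0), distance |0-3|+|2-0| = 5
Tile 14: at (0,3), goal (3,1), distance |0-3|+|3-1| = 5
Tile 8: at (1,0), goal (1,3), distance |1-1|+|0-3| = 3
Tile 15: at (1,1), goal (3,2), distance |1-3|+|1-2| = 3
Tile 12: at (1,2), goal (2,3), distance |1-2|+|2-3| = 2
Tile 4: at (1,3), goal (0,3), distance |1-0|+|3-3| = 1
Tile 6: at (2,0), goal (1,1), distance |2-1|+|0-1| = 2
Tile 2: at (2,1), goal (0,1), distance |2-0|+|1-1| = 2
Tile 10: at (2,2), goal (2,1), distance |2-2|+|2-1| = 1
Tile 3: at (2,3), goal (0,2), distance |2-0|+|3-2| = 3
Tile 7: at (3,0), goal (1,2), distance |3-1|+|0-2| = 4
Tile 1: at (3,1), goal (0,0), distance |3-0|+|1-0| = 4
Tile 11: at (3,2), goal (2,2), distance |3-2|+|2-2| = 1
Tile 9: at (3,3), goal (2,0), distance |3-2|+|3-0| = 4
Sum: 1 + 5 + 5 + 3 + 3 + 2 + 1 + 2 + 2 + 1 + 3 + 4 + 4 + 1 + 4 = 41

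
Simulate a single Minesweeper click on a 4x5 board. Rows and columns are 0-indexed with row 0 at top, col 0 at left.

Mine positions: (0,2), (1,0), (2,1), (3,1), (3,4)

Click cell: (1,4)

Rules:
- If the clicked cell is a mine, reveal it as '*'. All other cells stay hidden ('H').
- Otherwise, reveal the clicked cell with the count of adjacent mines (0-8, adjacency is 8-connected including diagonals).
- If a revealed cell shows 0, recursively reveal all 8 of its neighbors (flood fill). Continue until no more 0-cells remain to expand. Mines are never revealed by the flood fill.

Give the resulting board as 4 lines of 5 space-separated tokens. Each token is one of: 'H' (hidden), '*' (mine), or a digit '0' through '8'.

H H H 1 0
H H H 1 0
H H H 1 1
H H H H H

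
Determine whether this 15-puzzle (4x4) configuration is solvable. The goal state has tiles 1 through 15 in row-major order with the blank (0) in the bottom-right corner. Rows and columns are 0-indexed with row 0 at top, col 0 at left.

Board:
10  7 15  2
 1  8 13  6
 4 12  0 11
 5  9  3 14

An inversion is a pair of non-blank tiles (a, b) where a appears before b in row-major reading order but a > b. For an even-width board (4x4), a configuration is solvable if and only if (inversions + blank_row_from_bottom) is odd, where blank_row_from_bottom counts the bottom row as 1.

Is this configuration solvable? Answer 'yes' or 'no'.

Inversions: 52
Blank is in row 2 (0-indexed from top), which is row 2 counting from the bottom (bottom = 1).
52 + 2 = 54, which is even, so the puzzle is not solvable.

Answer: no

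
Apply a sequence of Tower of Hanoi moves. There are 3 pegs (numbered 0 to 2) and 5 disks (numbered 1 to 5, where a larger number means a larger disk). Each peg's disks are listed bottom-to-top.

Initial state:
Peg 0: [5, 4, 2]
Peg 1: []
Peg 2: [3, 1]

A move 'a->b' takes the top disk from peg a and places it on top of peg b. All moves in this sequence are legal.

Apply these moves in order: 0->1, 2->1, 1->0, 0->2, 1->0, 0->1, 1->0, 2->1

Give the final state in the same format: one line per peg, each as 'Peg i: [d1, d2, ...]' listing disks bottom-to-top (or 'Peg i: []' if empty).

Answer: Peg 0: [5, 4, 2]
Peg 1: [1]
Peg 2: [3]

Derivation:
After move 1 (0->1):
Peg 0: [5, 4]
Peg 1: [2]
Peg 2: [3, 1]

After move 2 (2->1):
Peg 0: [5, 4]
Peg 1: [2, 1]
Peg 2: [3]

After move 3 (1->0):
Peg 0: [5, 4, 1]
Peg 1: [2]
Peg 2: [3]

After move 4 (0->2):
Peg 0: [5, 4]
Peg 1: [2]
Peg 2: [3, 1]

After move 5 (1->0):
Peg 0: [5, 4, 2]
Peg 1: []
Peg 2: [3, 1]

After move 6 (0->1):
Peg 0: [5, 4]
Peg 1: [2]
Peg 2: [3, 1]

After move 7 (1->0):
Peg 0: [5, 4, 2]
Peg 1: []
Peg 2: [3, 1]

After move 8 (2->1):
Peg 0: [5, 4, 2]
Peg 1: [1]
Peg 2: [3]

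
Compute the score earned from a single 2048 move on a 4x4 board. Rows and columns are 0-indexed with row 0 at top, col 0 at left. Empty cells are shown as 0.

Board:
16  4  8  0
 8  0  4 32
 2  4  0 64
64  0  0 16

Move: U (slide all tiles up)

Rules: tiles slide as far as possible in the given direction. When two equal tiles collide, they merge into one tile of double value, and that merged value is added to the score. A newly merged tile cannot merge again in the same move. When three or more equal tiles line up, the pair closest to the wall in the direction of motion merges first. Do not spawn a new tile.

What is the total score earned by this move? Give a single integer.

Slide up:
col 0: [16, 8, 2, 64] -> [16, 8, 2, 64]  score +0 (running 0)
col 1: [4, 0, 4, 0] -> [8, 0, 0, 0]  score +8 (running 8)
col 2: [8, 4, 0, 0] -> [8, 4, 0, 0]  score +0 (running 8)
col 3: [0, 32, 64, 16] -> [32, 64, 16, 0]  score +0 (running 8)
Board after move:
16  8  8 32
 8  0  4 64
 2  0  0 16
64  0  0  0

Answer: 8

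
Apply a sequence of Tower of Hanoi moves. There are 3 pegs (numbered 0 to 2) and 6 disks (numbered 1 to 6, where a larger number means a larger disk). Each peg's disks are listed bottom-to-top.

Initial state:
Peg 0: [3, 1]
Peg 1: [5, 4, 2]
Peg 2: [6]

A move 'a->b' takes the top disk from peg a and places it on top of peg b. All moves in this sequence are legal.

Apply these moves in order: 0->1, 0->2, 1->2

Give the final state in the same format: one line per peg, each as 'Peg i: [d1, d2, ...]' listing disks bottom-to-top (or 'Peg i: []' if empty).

Answer: Peg 0: []
Peg 1: [5, 4, 2]
Peg 2: [6, 3, 1]

Derivation:
After move 1 (0->1):
Peg 0: [3]
Peg 1: [5, 4, 2, 1]
Peg 2: [6]

After move 2 (0->2):
Peg 0: []
Peg 1: [5, 4, 2, 1]
Peg 2: [6, 3]

After move 3 (1->2):
Peg 0: []
Peg 1: [5, 4, 2]
Peg 2: [6, 3, 1]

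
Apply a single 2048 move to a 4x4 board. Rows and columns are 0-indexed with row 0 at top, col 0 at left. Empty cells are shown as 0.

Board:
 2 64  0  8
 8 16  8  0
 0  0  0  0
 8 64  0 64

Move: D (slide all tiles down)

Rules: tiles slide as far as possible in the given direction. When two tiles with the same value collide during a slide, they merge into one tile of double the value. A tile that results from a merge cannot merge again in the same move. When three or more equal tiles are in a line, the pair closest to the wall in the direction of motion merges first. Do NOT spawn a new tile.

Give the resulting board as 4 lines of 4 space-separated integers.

Slide down:
col 0: [2, 8, 0, 8] -> [0, 0, 2, 16]
col 1: [64, 16, 0, 64] -> [0, 64, 16, 64]
col 2: [0, 8, 0, 0] -> [0, 0, 0, 8]
col 3: [8, 0, 0, 64] -> [0, 0, 8, 64]

Answer:  0  0  0  0
 0 64  0  0
 2 16  0  8
16 64  8 64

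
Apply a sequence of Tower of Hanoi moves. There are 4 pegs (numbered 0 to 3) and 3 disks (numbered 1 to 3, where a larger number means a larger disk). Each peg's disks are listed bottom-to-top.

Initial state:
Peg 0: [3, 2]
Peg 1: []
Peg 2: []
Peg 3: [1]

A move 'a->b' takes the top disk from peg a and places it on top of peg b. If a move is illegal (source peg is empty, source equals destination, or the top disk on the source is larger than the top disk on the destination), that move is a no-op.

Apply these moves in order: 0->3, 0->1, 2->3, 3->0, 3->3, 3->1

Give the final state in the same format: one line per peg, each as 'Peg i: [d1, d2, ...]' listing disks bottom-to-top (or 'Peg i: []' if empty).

After move 1 (0->3):
Peg 0: [3, 2]
Peg 1: []
Peg 2: []
Peg 3: [1]

After move 2 (0->1):
Peg 0: [3]
Peg 1: [2]
Peg 2: []
Peg 3: [1]

After move 3 (2->3):
Peg 0: [3]
Peg 1: [2]
Peg 2: []
Peg 3: [1]

After move 4 (3->0):
Peg 0: [3, 1]
Peg 1: [2]
Peg 2: []
Peg 3: []

After move 5 (3->3):
Peg 0: [3, 1]
Peg 1: [2]
Peg 2: []
Peg 3: []

After move 6 (3->1):
Peg 0: [3, 1]
Peg 1: [2]
Peg 2: []
Peg 3: []

Answer: Peg 0: [3, 1]
Peg 1: [2]
Peg 2: []
Peg 3: []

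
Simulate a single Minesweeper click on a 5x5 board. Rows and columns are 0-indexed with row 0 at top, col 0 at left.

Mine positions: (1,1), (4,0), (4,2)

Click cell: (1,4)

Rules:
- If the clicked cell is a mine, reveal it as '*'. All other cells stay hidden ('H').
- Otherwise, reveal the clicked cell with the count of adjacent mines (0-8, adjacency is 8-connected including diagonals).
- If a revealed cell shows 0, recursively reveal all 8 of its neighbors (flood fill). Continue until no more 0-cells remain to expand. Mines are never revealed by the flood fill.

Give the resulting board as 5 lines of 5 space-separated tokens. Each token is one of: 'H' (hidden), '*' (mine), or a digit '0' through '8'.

H H 1 0 0
H H 1 0 0
H H 1 0 0
H H 1 1 0
H H H 1 0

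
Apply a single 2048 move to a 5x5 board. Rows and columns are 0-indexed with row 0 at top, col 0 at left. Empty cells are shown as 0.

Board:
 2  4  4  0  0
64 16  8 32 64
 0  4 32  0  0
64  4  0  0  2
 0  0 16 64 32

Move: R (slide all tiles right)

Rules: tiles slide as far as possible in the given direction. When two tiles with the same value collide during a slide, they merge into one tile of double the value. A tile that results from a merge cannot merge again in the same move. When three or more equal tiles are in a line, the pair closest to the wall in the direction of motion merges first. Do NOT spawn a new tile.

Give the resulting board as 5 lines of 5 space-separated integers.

Answer:  0  0  0  2  8
64 16  8 32 64
 0  0  0  4 32
 0  0 64  4  2
 0  0 16 64 32

Derivation:
Slide right:
row 0: [2, 4, 4, 0, 0] -> [0, 0, 0, 2, 8]
row 1: [64, 16, 8, 32, 64] -> [64, 16, 8, 32, 64]
row 2: [0, 4, 32, 0, 0] -> [0, 0, 0, 4, 32]
row 3: [64, 4, 0, 0, 2] -> [0, 0, 64, 4, 2]
row 4: [0, 0, 16, 64, 32] -> [0, 0, 16, 64, 32]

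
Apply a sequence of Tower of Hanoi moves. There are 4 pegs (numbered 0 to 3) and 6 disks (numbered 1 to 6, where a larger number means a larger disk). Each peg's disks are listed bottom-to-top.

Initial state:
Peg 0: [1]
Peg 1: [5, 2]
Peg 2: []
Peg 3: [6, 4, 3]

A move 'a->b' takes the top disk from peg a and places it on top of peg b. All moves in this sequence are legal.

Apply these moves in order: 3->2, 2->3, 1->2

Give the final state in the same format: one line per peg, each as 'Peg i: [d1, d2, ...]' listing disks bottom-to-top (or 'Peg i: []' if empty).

Answer: Peg 0: [1]
Peg 1: [5]
Peg 2: [2]
Peg 3: [6, 4, 3]

Derivation:
After move 1 (3->2):
Peg 0: [1]
Peg 1: [5, 2]
Peg 2: [3]
Peg 3: [6, 4]

After move 2 (2->3):
Peg 0: [1]
Peg 1: [5, 2]
Peg 2: []
Peg 3: [6, 4, 3]

After move 3 (1->2):
Peg 0: [1]
Peg 1: [5]
Peg 2: [2]
Peg 3: [6, 4, 3]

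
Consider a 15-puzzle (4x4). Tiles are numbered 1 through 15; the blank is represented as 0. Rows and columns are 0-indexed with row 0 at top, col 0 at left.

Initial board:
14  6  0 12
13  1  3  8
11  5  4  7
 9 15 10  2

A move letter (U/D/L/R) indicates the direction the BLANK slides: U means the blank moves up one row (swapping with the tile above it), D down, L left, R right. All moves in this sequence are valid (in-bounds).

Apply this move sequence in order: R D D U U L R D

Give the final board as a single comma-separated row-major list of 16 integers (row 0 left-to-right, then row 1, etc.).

Answer: 14, 6, 12, 8, 13, 1, 3, 0, 11, 5, 4, 7, 9, 15, 10, 2

Derivation:
After move 1 (R):
14  6 12  0
13  1  3  8
11  5  4  7
 9 15 10  2

After move 2 (D):
14  6 12  8
13  1  3  0
11  5  4  7
 9 15 10  2

After move 3 (D):
14  6 12  8
13  1  3  7
11  5  4  0
 9 15 10  2

After move 4 (U):
14  6 12  8
13  1  3  0
11  5  4  7
 9 15 10  2

After move 5 (U):
14  6 12  0
13  1  3  8
11  5  4  7
 9 15 10  2

After move 6 (L):
14  6  0 12
13  1  3  8
11  5  4  7
 9 15 10  2

After move 7 (R):
14  6 12  0
13  1  3  8
11  5  4  7
 9 15 10  2

After move 8 (D):
14  6 12  8
13  1  3  0
11  5  4  7
 9 15 10  2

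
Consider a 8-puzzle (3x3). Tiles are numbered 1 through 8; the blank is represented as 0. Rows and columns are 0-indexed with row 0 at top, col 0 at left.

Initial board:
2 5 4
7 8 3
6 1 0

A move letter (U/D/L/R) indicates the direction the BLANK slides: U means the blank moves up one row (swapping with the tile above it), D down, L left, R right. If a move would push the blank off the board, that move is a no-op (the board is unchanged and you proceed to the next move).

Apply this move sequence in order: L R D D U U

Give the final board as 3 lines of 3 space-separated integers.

Answer: 2 5 0
7 8 4
6 1 3

Derivation:
After move 1 (L):
2 5 4
7 8 3
6 0 1

After move 2 (R):
2 5 4
7 8 3
6 1 0

After move 3 (D):
2 5 4
7 8 3
6 1 0

After move 4 (D):
2 5 4
7 8 3
6 1 0

After move 5 (U):
2 5 4
7 8 0
6 1 3

After move 6 (U):
2 5 0
7 8 4
6 1 3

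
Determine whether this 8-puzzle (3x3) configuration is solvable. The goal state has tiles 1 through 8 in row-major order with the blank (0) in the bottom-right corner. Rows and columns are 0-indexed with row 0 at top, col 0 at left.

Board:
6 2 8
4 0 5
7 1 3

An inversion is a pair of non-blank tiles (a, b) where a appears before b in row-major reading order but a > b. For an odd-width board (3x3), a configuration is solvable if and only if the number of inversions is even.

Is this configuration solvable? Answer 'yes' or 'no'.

Inversions (pairs i<j in row-major order where tile[i] > tile[j] > 0): 17
17 is odd, so the puzzle is not solvable.

Answer: no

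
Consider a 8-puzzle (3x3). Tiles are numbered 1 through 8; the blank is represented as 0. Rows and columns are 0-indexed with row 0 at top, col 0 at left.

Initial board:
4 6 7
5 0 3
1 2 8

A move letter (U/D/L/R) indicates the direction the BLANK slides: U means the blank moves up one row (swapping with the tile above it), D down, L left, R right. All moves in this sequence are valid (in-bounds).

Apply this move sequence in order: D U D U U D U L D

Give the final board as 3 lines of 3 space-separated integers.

Answer: 5 4 7
0 6 3
1 2 8

Derivation:
After move 1 (D):
4 6 7
5 2 3
1 0 8

After move 2 (U):
4 6 7
5 0 3
1 2 8

After move 3 (D):
4 6 7
5 2 3
1 0 8

After move 4 (U):
4 6 7
5 0 3
1 2 8

After move 5 (U):
4 0 7
5 6 3
1 2 8

After move 6 (D):
4 6 7
5 0 3
1 2 8

After move 7 (U):
4 0 7
5 6 3
1 2 8

After move 8 (L):
0 4 7
5 6 3
1 2 8

After move 9 (D):
5 4 7
0 6 3
1 2 8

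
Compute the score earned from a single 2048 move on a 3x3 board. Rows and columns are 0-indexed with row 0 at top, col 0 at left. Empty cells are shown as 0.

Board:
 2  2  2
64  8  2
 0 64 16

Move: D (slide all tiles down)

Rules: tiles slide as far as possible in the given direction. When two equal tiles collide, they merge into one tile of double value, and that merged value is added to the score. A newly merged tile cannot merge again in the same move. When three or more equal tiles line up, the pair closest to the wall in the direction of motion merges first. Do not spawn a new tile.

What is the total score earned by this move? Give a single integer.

Slide down:
col 0: [2, 64, 0] -> [0, 2, 64]  score +0 (running 0)
col 1: [2, 8, 64] -> [2, 8, 64]  score +0 (running 0)
col 2: [2, 2, 16] -> [0, 4, 16]  score +4 (running 4)
Board after move:
 0  2  0
 2  8  4
64 64 16

Answer: 4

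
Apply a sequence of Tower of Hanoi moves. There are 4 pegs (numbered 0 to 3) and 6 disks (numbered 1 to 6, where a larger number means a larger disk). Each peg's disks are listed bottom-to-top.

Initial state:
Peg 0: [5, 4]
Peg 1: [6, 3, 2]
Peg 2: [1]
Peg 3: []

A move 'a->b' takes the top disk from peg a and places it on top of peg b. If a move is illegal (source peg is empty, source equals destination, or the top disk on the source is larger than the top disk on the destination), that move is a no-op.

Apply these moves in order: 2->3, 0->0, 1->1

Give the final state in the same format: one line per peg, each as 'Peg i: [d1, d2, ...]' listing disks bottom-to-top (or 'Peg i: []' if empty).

After move 1 (2->3):
Peg 0: [5, 4]
Peg 1: [6, 3, 2]
Peg 2: []
Peg 3: [1]

After move 2 (0->0):
Peg 0: [5, 4]
Peg 1: [6, 3, 2]
Peg 2: []
Peg 3: [1]

After move 3 (1->1):
Peg 0: [5, 4]
Peg 1: [6, 3, 2]
Peg 2: []
Peg 3: [1]

Answer: Peg 0: [5, 4]
Peg 1: [6, 3, 2]
Peg 2: []
Peg 3: [1]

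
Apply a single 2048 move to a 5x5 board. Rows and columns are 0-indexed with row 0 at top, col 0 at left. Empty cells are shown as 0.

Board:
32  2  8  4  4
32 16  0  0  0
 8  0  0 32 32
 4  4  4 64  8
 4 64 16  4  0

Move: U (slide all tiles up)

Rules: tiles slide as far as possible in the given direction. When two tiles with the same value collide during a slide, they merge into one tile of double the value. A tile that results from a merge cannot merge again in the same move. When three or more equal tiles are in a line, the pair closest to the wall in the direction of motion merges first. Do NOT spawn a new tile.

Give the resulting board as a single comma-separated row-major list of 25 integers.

Slide up:
col 0: [32, 32, 8, 4, 4] -> [64, 8, 8, 0, 0]
col 1: [2, 16, 0, 4, 64] -> [2, 16, 4, 64, 0]
col 2: [8, 0, 0, 4, 16] -> [8, 4, 16, 0, 0]
col 3: [4, 0, 32, 64, 4] -> [4, 32, 64, 4, 0]
col 4: [4, 0, 32, 8, 0] -> [4, 32, 8, 0, 0]

Answer: 64, 2, 8, 4, 4, 8, 16, 4, 32, 32, 8, 4, 16, 64, 8, 0, 64, 0, 4, 0, 0, 0, 0, 0, 0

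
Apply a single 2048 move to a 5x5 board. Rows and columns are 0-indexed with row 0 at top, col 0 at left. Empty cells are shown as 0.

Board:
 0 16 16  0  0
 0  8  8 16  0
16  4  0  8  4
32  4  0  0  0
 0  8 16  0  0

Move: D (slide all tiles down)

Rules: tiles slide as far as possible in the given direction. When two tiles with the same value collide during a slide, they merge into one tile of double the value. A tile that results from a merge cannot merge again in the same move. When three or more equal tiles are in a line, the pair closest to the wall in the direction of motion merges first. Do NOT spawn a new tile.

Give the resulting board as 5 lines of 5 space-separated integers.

Answer:  0  0  0  0  0
 0 16  0  0  0
 0  8 16  0  0
16  8  8 16  0
32  8 16  8  4

Derivation:
Slide down:
col 0: [0, 0, 16, 32, 0] -> [0, 0, 0, 16, 32]
col 1: [16, 8, 4, 4, 8] -> [0, 16, 8, 8, 8]
col 2: [16, 8, 0, 0, 16] -> [0, 0, 16, 8, 16]
col 3: [0, 16, 8, 0, 0] -> [0, 0, 0, 16, 8]
col 4: [0, 0, 4, 0, 0] -> [0, 0, 0, 0, 4]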